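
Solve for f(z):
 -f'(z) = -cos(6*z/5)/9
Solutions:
 f(z) = C1 + 5*sin(6*z/5)/54


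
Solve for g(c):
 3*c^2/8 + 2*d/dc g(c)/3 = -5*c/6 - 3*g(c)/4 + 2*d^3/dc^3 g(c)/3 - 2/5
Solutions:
 g(c) = C1*exp(-c*(8*18^(1/3)/(sqrt(5793) + 81)^(1/3) + 12^(1/3)*(sqrt(5793) + 81)^(1/3))/24)*sin(2^(1/3)*3^(1/6)*c*(-2^(1/3)*3^(2/3)*(sqrt(5793) + 81)^(1/3)/24 + (sqrt(5793) + 81)^(-1/3))) + C2*exp(-c*(8*18^(1/3)/(sqrt(5793) + 81)^(1/3) + 12^(1/3)*(sqrt(5793) + 81)^(1/3))/24)*cos(2^(1/3)*3^(1/6)*c*(-2^(1/3)*3^(2/3)*(sqrt(5793) + 81)^(1/3)/24 + (sqrt(5793) + 81)^(-1/3))) + C3*exp(c*(8*18^(1/3)/(sqrt(5793) + 81)^(1/3) + 12^(1/3)*(sqrt(5793) + 81)^(1/3))/12) - c^2/2 - 2*c/9 - 136/405


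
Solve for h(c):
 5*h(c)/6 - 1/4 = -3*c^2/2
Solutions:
 h(c) = 3/10 - 9*c^2/5


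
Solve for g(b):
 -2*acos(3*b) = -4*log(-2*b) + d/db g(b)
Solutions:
 g(b) = C1 + 4*b*log(-b) - 2*b*acos(3*b) - 4*b + 4*b*log(2) + 2*sqrt(1 - 9*b^2)/3


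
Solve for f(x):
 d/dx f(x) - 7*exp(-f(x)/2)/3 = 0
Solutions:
 f(x) = 2*log(C1 + 7*x/6)


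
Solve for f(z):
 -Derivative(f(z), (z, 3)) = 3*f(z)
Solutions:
 f(z) = C3*exp(-3^(1/3)*z) + (C1*sin(3^(5/6)*z/2) + C2*cos(3^(5/6)*z/2))*exp(3^(1/3)*z/2)


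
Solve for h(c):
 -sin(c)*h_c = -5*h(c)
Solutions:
 h(c) = C1*sqrt(cos(c) - 1)*(cos(c)^2 - 2*cos(c) + 1)/(sqrt(cos(c) + 1)*(cos(c)^2 + 2*cos(c) + 1))


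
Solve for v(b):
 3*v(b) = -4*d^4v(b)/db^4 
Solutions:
 v(b) = (C1*sin(3^(1/4)*b/2) + C2*cos(3^(1/4)*b/2))*exp(-3^(1/4)*b/2) + (C3*sin(3^(1/4)*b/2) + C4*cos(3^(1/4)*b/2))*exp(3^(1/4)*b/2)


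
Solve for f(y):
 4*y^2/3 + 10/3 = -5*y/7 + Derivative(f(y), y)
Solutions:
 f(y) = C1 + 4*y^3/9 + 5*y^2/14 + 10*y/3


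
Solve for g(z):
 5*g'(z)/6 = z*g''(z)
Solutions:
 g(z) = C1 + C2*z^(11/6)


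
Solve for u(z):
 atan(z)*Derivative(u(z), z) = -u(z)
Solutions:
 u(z) = C1*exp(-Integral(1/atan(z), z))


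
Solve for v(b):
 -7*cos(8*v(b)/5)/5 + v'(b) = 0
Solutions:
 -7*b/5 - 5*log(sin(8*v(b)/5) - 1)/16 + 5*log(sin(8*v(b)/5) + 1)/16 = C1


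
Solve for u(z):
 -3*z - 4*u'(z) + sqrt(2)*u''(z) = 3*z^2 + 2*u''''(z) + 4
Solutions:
 u(z) = C1 + C2*exp(3^(1/3)*z*(sqrt(2)*3^(1/3)/(sqrt(3)*sqrt(108 - sqrt(2))/2 + 9)^(1/3) + 2*(sqrt(3)*sqrt(108 - sqrt(2))/2 + 9)^(1/3))/12)*sin(z*(-3*sqrt(6)/(3*sqrt(3)*sqrt(108 - sqrt(2))/2 + 27)^(1/3) + 2*sqrt(3)*(3*sqrt(3)*sqrt(108 - sqrt(2))/2 + 27)^(1/3))/12) + C3*exp(3^(1/3)*z*(sqrt(2)*3^(1/3)/(sqrt(3)*sqrt(108 - sqrt(2))/2 + 9)^(1/3) + 2*(sqrt(3)*sqrt(108 - sqrt(2))/2 + 9)^(1/3))/12)*cos(z*(-3*sqrt(6)/(3*sqrt(3)*sqrt(108 - sqrt(2))/2 + 27)^(1/3) + 2*sqrt(3)*(3*sqrt(3)*sqrt(108 - sqrt(2))/2 + 27)^(1/3))/12) + C4*exp(-3^(1/3)*z*(sqrt(2)*3^(1/3)/(sqrt(3)*sqrt(108 - sqrt(2))/2 + 9)^(1/3) + 2*(sqrt(3)*sqrt(108 - sqrt(2))/2 + 9)^(1/3))/6) - z^3/4 - 3*z^2/8 - 3*sqrt(2)*z^2/16 - 19*z/16 - 3*sqrt(2)*z/16


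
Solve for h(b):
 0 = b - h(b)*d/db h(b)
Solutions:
 h(b) = -sqrt(C1 + b^2)
 h(b) = sqrt(C1 + b^2)


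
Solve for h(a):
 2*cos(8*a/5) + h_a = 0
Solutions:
 h(a) = C1 - 5*sin(8*a/5)/4


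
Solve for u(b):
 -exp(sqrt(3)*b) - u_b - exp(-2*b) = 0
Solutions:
 u(b) = C1 - sqrt(3)*exp(sqrt(3)*b)/3 + exp(-2*b)/2


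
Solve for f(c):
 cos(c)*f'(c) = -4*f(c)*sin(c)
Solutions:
 f(c) = C1*cos(c)^4


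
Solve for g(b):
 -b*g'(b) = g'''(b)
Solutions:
 g(b) = C1 + Integral(C2*airyai(-b) + C3*airybi(-b), b)


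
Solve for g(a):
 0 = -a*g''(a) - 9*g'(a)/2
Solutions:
 g(a) = C1 + C2/a^(7/2)


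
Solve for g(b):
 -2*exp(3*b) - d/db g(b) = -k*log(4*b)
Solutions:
 g(b) = C1 + b*k*log(b) + b*k*(-1 + 2*log(2)) - 2*exp(3*b)/3


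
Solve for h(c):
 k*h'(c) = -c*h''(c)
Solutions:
 h(c) = C1 + c^(1 - re(k))*(C2*sin(log(c)*Abs(im(k))) + C3*cos(log(c)*im(k)))


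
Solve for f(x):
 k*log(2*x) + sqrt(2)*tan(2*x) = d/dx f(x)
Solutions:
 f(x) = C1 + k*x*(log(x) - 1) + k*x*log(2) - sqrt(2)*log(cos(2*x))/2


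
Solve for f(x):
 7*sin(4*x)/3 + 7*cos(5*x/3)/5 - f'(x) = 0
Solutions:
 f(x) = C1 + 21*sin(5*x/3)/25 - 7*cos(4*x)/12


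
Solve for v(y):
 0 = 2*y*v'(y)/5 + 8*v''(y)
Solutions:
 v(y) = C1 + C2*erf(sqrt(10)*y/20)


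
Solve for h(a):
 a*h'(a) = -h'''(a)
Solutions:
 h(a) = C1 + Integral(C2*airyai(-a) + C3*airybi(-a), a)


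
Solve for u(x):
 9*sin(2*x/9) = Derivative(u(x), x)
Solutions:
 u(x) = C1 - 81*cos(2*x/9)/2


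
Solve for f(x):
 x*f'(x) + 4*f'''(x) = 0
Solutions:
 f(x) = C1 + Integral(C2*airyai(-2^(1/3)*x/2) + C3*airybi(-2^(1/3)*x/2), x)


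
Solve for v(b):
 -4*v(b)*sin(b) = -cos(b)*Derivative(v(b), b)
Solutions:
 v(b) = C1/cos(b)^4


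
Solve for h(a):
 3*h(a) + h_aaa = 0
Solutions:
 h(a) = C3*exp(-3^(1/3)*a) + (C1*sin(3^(5/6)*a/2) + C2*cos(3^(5/6)*a/2))*exp(3^(1/3)*a/2)


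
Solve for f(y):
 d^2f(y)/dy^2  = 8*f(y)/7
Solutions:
 f(y) = C1*exp(-2*sqrt(14)*y/7) + C2*exp(2*sqrt(14)*y/7)


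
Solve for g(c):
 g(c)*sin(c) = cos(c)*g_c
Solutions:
 g(c) = C1/cos(c)


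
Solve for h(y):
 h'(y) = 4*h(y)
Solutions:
 h(y) = C1*exp(4*y)


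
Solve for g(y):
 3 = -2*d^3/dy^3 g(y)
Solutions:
 g(y) = C1 + C2*y + C3*y^2 - y^3/4


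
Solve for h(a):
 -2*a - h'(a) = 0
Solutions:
 h(a) = C1 - a^2


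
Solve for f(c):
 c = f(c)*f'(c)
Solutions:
 f(c) = -sqrt(C1 + c^2)
 f(c) = sqrt(C1 + c^2)


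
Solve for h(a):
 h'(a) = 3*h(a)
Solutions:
 h(a) = C1*exp(3*a)


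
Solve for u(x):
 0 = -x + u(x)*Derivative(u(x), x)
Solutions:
 u(x) = -sqrt(C1 + x^2)
 u(x) = sqrt(C1 + x^2)


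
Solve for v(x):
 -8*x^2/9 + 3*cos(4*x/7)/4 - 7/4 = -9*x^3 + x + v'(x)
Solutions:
 v(x) = C1 + 9*x^4/4 - 8*x^3/27 - x^2/2 - 7*x/4 + 21*sin(4*x/7)/16


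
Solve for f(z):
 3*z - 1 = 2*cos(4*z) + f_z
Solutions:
 f(z) = C1 + 3*z^2/2 - z - sin(4*z)/2


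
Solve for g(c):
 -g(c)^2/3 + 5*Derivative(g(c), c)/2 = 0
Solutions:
 g(c) = -15/(C1 + 2*c)


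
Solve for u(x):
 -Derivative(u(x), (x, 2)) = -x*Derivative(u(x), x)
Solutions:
 u(x) = C1 + C2*erfi(sqrt(2)*x/2)


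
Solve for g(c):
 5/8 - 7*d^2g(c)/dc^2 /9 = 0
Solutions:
 g(c) = C1 + C2*c + 45*c^2/112


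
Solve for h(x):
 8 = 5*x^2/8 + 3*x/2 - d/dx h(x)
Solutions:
 h(x) = C1 + 5*x^3/24 + 3*x^2/4 - 8*x


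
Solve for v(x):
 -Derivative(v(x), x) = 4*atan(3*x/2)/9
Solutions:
 v(x) = C1 - 4*x*atan(3*x/2)/9 + 4*log(9*x^2 + 4)/27


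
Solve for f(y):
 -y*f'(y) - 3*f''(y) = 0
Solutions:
 f(y) = C1 + C2*erf(sqrt(6)*y/6)


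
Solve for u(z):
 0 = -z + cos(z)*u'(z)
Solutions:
 u(z) = C1 + Integral(z/cos(z), z)


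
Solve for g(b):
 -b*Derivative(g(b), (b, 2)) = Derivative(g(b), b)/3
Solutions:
 g(b) = C1 + C2*b^(2/3)


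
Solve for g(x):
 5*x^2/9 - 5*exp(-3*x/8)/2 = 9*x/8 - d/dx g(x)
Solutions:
 g(x) = C1 - 5*x^3/27 + 9*x^2/16 - 20*exp(-3*x/8)/3


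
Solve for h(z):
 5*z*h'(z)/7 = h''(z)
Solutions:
 h(z) = C1 + C2*erfi(sqrt(70)*z/14)


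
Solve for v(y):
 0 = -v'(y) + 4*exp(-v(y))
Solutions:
 v(y) = log(C1 + 4*y)


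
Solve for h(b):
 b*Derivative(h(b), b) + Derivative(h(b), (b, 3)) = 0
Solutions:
 h(b) = C1 + Integral(C2*airyai(-b) + C3*airybi(-b), b)


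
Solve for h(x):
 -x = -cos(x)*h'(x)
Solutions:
 h(x) = C1 + Integral(x/cos(x), x)


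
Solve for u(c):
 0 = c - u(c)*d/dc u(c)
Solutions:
 u(c) = -sqrt(C1 + c^2)
 u(c) = sqrt(C1 + c^2)


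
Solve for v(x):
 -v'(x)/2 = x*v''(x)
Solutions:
 v(x) = C1 + C2*sqrt(x)


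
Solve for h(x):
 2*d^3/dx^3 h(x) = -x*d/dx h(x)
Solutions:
 h(x) = C1 + Integral(C2*airyai(-2^(2/3)*x/2) + C3*airybi(-2^(2/3)*x/2), x)


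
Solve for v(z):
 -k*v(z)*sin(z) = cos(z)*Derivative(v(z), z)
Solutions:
 v(z) = C1*exp(k*log(cos(z)))


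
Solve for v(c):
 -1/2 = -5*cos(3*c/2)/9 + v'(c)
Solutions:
 v(c) = C1 - c/2 + 10*sin(3*c/2)/27


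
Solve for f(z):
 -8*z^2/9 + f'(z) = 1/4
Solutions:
 f(z) = C1 + 8*z^3/27 + z/4


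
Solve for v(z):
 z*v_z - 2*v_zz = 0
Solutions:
 v(z) = C1 + C2*erfi(z/2)


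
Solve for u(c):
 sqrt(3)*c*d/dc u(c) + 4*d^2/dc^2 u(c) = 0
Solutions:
 u(c) = C1 + C2*erf(sqrt(2)*3^(1/4)*c/4)


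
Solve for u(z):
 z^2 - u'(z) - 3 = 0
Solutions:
 u(z) = C1 + z^3/3 - 3*z


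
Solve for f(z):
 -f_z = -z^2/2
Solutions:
 f(z) = C1 + z^3/6


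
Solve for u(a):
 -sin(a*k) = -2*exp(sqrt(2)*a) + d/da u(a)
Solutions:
 u(a) = C1 + sqrt(2)*exp(sqrt(2)*a) + cos(a*k)/k


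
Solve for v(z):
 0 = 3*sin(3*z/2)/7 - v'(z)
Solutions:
 v(z) = C1 - 2*cos(3*z/2)/7


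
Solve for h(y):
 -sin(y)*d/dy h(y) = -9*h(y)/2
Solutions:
 h(y) = C1*(cos(y) - 1)^(1/4)*(cos(y)^2 - 2*cos(y) + 1)/((cos(y) + 1)^(1/4)*(cos(y)^2 + 2*cos(y) + 1))


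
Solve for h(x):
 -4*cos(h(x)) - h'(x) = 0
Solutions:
 h(x) = pi - asin((C1 + exp(8*x))/(C1 - exp(8*x)))
 h(x) = asin((C1 + exp(8*x))/(C1 - exp(8*x)))


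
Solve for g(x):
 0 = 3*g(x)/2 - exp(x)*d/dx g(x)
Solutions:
 g(x) = C1*exp(-3*exp(-x)/2)


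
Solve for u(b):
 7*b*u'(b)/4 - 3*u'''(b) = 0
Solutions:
 u(b) = C1 + Integral(C2*airyai(126^(1/3)*b/6) + C3*airybi(126^(1/3)*b/6), b)


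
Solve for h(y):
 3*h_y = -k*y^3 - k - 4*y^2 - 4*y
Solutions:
 h(y) = C1 - k*y^4/12 - k*y/3 - 4*y^3/9 - 2*y^2/3


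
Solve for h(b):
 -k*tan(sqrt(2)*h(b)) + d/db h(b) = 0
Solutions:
 h(b) = sqrt(2)*(pi - asin(C1*exp(sqrt(2)*b*k)))/2
 h(b) = sqrt(2)*asin(C1*exp(sqrt(2)*b*k))/2


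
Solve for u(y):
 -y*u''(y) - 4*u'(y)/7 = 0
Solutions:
 u(y) = C1 + C2*y^(3/7)


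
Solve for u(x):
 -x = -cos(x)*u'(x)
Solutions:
 u(x) = C1 + Integral(x/cos(x), x)


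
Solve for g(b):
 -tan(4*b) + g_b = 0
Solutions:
 g(b) = C1 - log(cos(4*b))/4


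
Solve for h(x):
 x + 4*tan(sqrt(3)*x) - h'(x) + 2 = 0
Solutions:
 h(x) = C1 + x^2/2 + 2*x - 4*sqrt(3)*log(cos(sqrt(3)*x))/3


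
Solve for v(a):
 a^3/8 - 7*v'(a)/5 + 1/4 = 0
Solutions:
 v(a) = C1 + 5*a^4/224 + 5*a/28


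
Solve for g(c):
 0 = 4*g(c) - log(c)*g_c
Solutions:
 g(c) = C1*exp(4*li(c))


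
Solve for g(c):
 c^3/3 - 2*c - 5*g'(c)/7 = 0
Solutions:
 g(c) = C1 + 7*c^4/60 - 7*c^2/5


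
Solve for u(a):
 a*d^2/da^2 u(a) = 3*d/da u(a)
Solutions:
 u(a) = C1 + C2*a^4


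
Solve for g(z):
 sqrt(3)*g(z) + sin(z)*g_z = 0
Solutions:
 g(z) = C1*(cos(z) + 1)^(sqrt(3)/2)/(cos(z) - 1)^(sqrt(3)/2)


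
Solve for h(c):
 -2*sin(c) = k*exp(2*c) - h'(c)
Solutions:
 h(c) = C1 + k*exp(2*c)/2 - 2*cos(c)


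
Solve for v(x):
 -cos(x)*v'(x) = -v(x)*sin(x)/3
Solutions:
 v(x) = C1/cos(x)^(1/3)


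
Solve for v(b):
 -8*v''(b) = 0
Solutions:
 v(b) = C1 + C2*b


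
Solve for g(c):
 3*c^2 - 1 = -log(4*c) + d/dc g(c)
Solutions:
 g(c) = C1 + c^3 + c*log(c) - 2*c + c*log(4)


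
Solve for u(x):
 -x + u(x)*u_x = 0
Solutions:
 u(x) = -sqrt(C1 + x^2)
 u(x) = sqrt(C1 + x^2)


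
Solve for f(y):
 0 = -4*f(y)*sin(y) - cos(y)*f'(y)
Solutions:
 f(y) = C1*cos(y)^4


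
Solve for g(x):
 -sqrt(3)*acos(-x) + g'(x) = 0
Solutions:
 g(x) = C1 + sqrt(3)*(x*acos(-x) + sqrt(1 - x^2))


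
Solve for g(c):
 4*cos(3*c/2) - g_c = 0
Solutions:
 g(c) = C1 + 8*sin(3*c/2)/3


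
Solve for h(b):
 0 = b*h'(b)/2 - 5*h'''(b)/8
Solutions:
 h(b) = C1 + Integral(C2*airyai(10^(2/3)*b/5) + C3*airybi(10^(2/3)*b/5), b)


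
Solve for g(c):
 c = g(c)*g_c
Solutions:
 g(c) = -sqrt(C1 + c^2)
 g(c) = sqrt(C1 + c^2)


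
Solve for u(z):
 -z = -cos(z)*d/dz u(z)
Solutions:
 u(z) = C1 + Integral(z/cos(z), z)


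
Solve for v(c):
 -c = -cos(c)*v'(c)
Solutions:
 v(c) = C1 + Integral(c/cos(c), c)


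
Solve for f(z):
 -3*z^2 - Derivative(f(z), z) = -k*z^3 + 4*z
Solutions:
 f(z) = C1 + k*z^4/4 - z^3 - 2*z^2


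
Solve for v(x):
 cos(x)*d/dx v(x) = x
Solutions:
 v(x) = C1 + Integral(x/cos(x), x)


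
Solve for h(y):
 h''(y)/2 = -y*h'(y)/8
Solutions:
 h(y) = C1 + C2*erf(sqrt(2)*y/4)


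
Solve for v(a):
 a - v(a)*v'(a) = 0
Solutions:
 v(a) = -sqrt(C1 + a^2)
 v(a) = sqrt(C1 + a^2)


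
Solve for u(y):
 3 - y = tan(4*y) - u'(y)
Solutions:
 u(y) = C1 + y^2/2 - 3*y - log(cos(4*y))/4


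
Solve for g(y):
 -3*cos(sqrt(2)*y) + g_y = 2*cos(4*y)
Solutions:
 g(y) = C1 + sin(4*y)/2 + 3*sqrt(2)*sin(sqrt(2)*y)/2


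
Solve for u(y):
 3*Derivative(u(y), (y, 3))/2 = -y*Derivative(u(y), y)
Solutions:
 u(y) = C1 + Integral(C2*airyai(-2^(1/3)*3^(2/3)*y/3) + C3*airybi(-2^(1/3)*3^(2/3)*y/3), y)


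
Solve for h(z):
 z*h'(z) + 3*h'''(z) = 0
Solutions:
 h(z) = C1 + Integral(C2*airyai(-3^(2/3)*z/3) + C3*airybi(-3^(2/3)*z/3), z)


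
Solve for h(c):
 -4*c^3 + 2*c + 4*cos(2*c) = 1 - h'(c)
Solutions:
 h(c) = C1 + c^4 - c^2 + c - 2*sin(2*c)


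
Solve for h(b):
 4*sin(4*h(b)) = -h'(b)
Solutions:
 h(b) = -acos((-C1 - exp(32*b))/(C1 - exp(32*b)))/4 + pi/2
 h(b) = acos((-C1 - exp(32*b))/(C1 - exp(32*b)))/4


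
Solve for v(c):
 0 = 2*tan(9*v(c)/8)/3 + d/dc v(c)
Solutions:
 v(c) = -8*asin(C1*exp(-3*c/4))/9 + 8*pi/9
 v(c) = 8*asin(C1*exp(-3*c/4))/9


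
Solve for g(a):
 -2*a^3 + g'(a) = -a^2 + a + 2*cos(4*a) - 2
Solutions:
 g(a) = C1 + a^4/2 - a^3/3 + a^2/2 - 2*a + sin(4*a)/2


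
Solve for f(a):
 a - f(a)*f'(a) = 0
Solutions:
 f(a) = -sqrt(C1 + a^2)
 f(a) = sqrt(C1 + a^2)


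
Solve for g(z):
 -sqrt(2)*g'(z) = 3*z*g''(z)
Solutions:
 g(z) = C1 + C2*z^(1 - sqrt(2)/3)


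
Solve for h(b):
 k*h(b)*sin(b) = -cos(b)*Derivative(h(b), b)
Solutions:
 h(b) = C1*exp(k*log(cos(b)))


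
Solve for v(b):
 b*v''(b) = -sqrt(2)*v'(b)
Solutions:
 v(b) = C1 + C2*b^(1 - sqrt(2))


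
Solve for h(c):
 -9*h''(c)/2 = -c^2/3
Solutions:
 h(c) = C1 + C2*c + c^4/162


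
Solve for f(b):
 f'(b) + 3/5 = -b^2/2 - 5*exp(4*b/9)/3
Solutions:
 f(b) = C1 - b^3/6 - 3*b/5 - 15*exp(4*b/9)/4


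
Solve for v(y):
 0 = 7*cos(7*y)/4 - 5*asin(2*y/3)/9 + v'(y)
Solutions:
 v(y) = C1 + 5*y*asin(2*y/3)/9 + 5*sqrt(9 - 4*y^2)/18 - sin(7*y)/4


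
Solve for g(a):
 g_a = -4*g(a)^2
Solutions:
 g(a) = 1/(C1 + 4*a)


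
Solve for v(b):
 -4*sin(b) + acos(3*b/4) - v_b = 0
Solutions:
 v(b) = C1 + b*acos(3*b/4) - sqrt(16 - 9*b^2)/3 + 4*cos(b)


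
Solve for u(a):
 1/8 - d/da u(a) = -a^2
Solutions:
 u(a) = C1 + a^3/3 + a/8


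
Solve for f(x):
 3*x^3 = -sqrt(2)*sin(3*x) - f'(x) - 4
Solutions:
 f(x) = C1 - 3*x^4/4 - 4*x + sqrt(2)*cos(3*x)/3


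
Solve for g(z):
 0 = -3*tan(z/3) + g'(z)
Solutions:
 g(z) = C1 - 9*log(cos(z/3))


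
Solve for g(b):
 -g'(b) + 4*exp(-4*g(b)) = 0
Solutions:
 g(b) = log(-I*(C1 + 16*b)^(1/4))
 g(b) = log(I*(C1 + 16*b)^(1/4))
 g(b) = log(-(C1 + 16*b)^(1/4))
 g(b) = log(C1 + 16*b)/4


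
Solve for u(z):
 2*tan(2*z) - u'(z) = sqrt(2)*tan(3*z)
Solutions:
 u(z) = C1 - log(cos(2*z)) + sqrt(2)*log(cos(3*z))/3


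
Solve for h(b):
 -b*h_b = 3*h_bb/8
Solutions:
 h(b) = C1 + C2*erf(2*sqrt(3)*b/3)


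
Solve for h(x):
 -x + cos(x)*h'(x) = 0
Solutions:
 h(x) = C1 + Integral(x/cos(x), x)


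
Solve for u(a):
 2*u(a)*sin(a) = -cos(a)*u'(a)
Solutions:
 u(a) = C1*cos(a)^2


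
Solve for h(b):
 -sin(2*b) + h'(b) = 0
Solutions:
 h(b) = C1 - cos(2*b)/2


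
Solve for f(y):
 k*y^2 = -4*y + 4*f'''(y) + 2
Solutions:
 f(y) = C1 + C2*y + C3*y^2 + k*y^5/240 + y^4/24 - y^3/12


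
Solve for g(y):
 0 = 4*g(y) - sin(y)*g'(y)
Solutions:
 g(y) = C1*(cos(y)^2 - 2*cos(y) + 1)/(cos(y)^2 + 2*cos(y) + 1)


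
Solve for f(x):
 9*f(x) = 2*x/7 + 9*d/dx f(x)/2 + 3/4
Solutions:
 f(x) = C1*exp(2*x) + 2*x/63 + 25/252


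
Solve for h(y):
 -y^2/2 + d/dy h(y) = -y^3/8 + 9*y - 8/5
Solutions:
 h(y) = C1 - y^4/32 + y^3/6 + 9*y^2/2 - 8*y/5


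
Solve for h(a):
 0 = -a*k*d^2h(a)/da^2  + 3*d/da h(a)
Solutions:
 h(a) = C1 + a^(((re(k) + 3)*re(k) + im(k)^2)/(re(k)^2 + im(k)^2))*(C2*sin(3*log(a)*Abs(im(k))/(re(k)^2 + im(k)^2)) + C3*cos(3*log(a)*im(k)/(re(k)^2 + im(k)^2)))


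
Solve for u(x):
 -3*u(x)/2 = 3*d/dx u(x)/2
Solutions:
 u(x) = C1*exp(-x)


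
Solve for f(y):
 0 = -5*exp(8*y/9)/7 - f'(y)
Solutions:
 f(y) = C1 - 45*exp(8*y/9)/56


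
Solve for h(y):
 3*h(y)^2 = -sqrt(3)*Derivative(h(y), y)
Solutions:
 h(y) = 1/(C1 + sqrt(3)*y)


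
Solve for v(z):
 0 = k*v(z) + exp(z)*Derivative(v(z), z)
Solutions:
 v(z) = C1*exp(k*exp(-z))


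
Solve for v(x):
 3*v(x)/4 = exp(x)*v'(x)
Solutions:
 v(x) = C1*exp(-3*exp(-x)/4)


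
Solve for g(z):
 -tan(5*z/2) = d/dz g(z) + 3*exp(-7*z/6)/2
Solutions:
 g(z) = C1 - log(tan(5*z/2)^2 + 1)/5 + 9*exp(-7*z/6)/7


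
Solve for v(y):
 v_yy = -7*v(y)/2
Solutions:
 v(y) = C1*sin(sqrt(14)*y/2) + C2*cos(sqrt(14)*y/2)


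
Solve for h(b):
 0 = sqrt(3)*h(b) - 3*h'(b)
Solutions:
 h(b) = C1*exp(sqrt(3)*b/3)


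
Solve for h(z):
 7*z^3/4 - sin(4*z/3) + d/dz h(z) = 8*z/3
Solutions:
 h(z) = C1 - 7*z^4/16 + 4*z^2/3 - 3*cos(4*z/3)/4


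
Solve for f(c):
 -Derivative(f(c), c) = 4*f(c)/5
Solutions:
 f(c) = C1*exp(-4*c/5)


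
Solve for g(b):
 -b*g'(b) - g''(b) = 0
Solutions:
 g(b) = C1 + C2*erf(sqrt(2)*b/2)


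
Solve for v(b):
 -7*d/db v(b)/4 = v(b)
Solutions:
 v(b) = C1*exp(-4*b/7)


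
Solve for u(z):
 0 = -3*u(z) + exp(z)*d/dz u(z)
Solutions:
 u(z) = C1*exp(-3*exp(-z))


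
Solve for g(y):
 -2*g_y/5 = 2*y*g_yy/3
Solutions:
 g(y) = C1 + C2*y^(2/5)


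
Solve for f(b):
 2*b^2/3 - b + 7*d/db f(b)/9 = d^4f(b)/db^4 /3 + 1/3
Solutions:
 f(b) = C1 + C4*exp(3^(2/3)*7^(1/3)*b/3) - 2*b^3/7 + 9*b^2/14 + 3*b/7 + (C2*sin(3^(1/6)*7^(1/3)*b/2) + C3*cos(3^(1/6)*7^(1/3)*b/2))*exp(-3^(2/3)*7^(1/3)*b/6)


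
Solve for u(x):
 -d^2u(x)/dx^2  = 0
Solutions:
 u(x) = C1 + C2*x


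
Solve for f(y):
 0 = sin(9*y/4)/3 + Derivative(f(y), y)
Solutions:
 f(y) = C1 + 4*cos(9*y/4)/27


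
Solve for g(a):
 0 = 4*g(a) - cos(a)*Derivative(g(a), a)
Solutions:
 g(a) = C1*(sin(a)^2 + 2*sin(a) + 1)/(sin(a)^2 - 2*sin(a) + 1)


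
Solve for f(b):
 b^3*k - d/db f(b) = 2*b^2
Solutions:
 f(b) = C1 + b^4*k/4 - 2*b^3/3


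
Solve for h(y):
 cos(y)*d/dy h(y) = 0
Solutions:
 h(y) = C1


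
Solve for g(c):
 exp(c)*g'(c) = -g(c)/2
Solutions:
 g(c) = C1*exp(exp(-c)/2)


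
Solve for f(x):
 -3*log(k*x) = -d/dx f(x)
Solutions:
 f(x) = C1 + 3*x*log(k*x) - 3*x


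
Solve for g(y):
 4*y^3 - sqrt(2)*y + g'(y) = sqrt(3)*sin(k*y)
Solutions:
 g(y) = C1 - y^4 + sqrt(2)*y^2/2 - sqrt(3)*cos(k*y)/k


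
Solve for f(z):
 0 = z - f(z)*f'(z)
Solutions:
 f(z) = -sqrt(C1 + z^2)
 f(z) = sqrt(C1 + z^2)


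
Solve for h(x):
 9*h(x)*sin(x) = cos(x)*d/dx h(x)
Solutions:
 h(x) = C1/cos(x)^9


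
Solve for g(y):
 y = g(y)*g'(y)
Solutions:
 g(y) = -sqrt(C1 + y^2)
 g(y) = sqrt(C1 + y^2)


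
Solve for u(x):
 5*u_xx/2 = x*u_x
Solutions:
 u(x) = C1 + C2*erfi(sqrt(5)*x/5)


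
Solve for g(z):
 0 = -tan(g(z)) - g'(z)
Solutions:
 g(z) = pi - asin(C1*exp(-z))
 g(z) = asin(C1*exp(-z))


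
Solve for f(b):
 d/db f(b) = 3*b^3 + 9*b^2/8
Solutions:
 f(b) = C1 + 3*b^4/4 + 3*b^3/8


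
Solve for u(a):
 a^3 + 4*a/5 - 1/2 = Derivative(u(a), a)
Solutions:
 u(a) = C1 + a^4/4 + 2*a^2/5 - a/2


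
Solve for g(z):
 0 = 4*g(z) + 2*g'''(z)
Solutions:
 g(z) = C3*exp(-2^(1/3)*z) + (C1*sin(2^(1/3)*sqrt(3)*z/2) + C2*cos(2^(1/3)*sqrt(3)*z/2))*exp(2^(1/3)*z/2)


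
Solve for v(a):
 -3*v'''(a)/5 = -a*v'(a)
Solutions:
 v(a) = C1 + Integral(C2*airyai(3^(2/3)*5^(1/3)*a/3) + C3*airybi(3^(2/3)*5^(1/3)*a/3), a)


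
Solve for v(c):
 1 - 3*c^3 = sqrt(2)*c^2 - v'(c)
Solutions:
 v(c) = C1 + 3*c^4/4 + sqrt(2)*c^3/3 - c


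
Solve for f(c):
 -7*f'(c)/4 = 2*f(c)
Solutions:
 f(c) = C1*exp(-8*c/7)


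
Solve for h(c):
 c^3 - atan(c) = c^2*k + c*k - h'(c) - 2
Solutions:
 h(c) = C1 - c^4/4 + c^3*k/3 + c^2*k/2 + c*atan(c) - 2*c - log(c^2 + 1)/2


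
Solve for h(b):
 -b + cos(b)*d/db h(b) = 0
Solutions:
 h(b) = C1 + Integral(b/cos(b), b)


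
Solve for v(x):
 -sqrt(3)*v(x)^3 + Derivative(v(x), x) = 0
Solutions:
 v(x) = -sqrt(2)*sqrt(-1/(C1 + sqrt(3)*x))/2
 v(x) = sqrt(2)*sqrt(-1/(C1 + sqrt(3)*x))/2


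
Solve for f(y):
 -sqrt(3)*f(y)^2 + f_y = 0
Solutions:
 f(y) = -1/(C1 + sqrt(3)*y)


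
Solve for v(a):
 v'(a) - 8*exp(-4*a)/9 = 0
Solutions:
 v(a) = C1 - 2*exp(-4*a)/9


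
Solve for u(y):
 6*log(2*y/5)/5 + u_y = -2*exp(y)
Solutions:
 u(y) = C1 - 6*y*log(y)/5 + 6*y*(-log(2) + 1 + log(5))/5 - 2*exp(y)


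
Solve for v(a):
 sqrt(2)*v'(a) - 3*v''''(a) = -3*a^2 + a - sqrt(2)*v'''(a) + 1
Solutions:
 v(a) = C1 + C2*exp(a*(-2^(2/3)*(9*sqrt(1506) + 247*sqrt(2))^(1/3) - 4*2^(1/3)/(9*sqrt(1506) + 247*sqrt(2))^(1/3) + 4*sqrt(2))/36)*sin(2^(1/3)*sqrt(3)*a*(-2^(1/3)*(9*sqrt(1506) + 247*sqrt(2))^(1/3) + 4/(9*sqrt(1506) + 247*sqrt(2))^(1/3))/36) + C3*exp(a*(-2^(2/3)*(9*sqrt(1506) + 247*sqrt(2))^(1/3) - 4*2^(1/3)/(9*sqrt(1506) + 247*sqrt(2))^(1/3) + 4*sqrt(2))/36)*cos(2^(1/3)*sqrt(3)*a*(-2^(1/3)*(9*sqrt(1506) + 247*sqrt(2))^(1/3) + 4/(9*sqrt(1506) + 247*sqrt(2))^(1/3))/36) + C4*exp(a*(4*2^(1/3)/(9*sqrt(1506) + 247*sqrt(2))^(1/3) + 2*sqrt(2) + 2^(2/3)*(9*sqrt(1506) + 247*sqrt(2))^(1/3))/18) - sqrt(2)*a^3/2 + sqrt(2)*a^2/4 + 7*sqrt(2)*a/2


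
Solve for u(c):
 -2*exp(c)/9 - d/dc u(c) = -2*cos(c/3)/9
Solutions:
 u(c) = C1 - 2*exp(c)/9 + 2*sin(c/3)/3


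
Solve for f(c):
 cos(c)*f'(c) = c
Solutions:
 f(c) = C1 + Integral(c/cos(c), c)


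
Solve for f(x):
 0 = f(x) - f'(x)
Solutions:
 f(x) = C1*exp(x)


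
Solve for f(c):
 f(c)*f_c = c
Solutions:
 f(c) = -sqrt(C1 + c^2)
 f(c) = sqrt(C1 + c^2)


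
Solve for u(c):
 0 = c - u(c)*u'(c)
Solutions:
 u(c) = -sqrt(C1 + c^2)
 u(c) = sqrt(C1 + c^2)


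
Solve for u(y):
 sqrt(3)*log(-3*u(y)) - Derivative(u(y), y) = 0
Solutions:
 -sqrt(3)*Integral(1/(log(-_y) + log(3)), (_y, u(y)))/3 = C1 - y


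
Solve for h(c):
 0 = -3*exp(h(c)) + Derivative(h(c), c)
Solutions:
 h(c) = log(-1/(C1 + 3*c))


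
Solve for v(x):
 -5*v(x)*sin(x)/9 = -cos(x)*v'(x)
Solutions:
 v(x) = C1/cos(x)^(5/9)


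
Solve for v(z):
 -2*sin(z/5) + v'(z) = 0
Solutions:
 v(z) = C1 - 10*cos(z/5)


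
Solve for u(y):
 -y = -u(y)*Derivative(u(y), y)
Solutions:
 u(y) = -sqrt(C1 + y^2)
 u(y) = sqrt(C1 + y^2)


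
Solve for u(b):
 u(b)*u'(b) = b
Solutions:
 u(b) = -sqrt(C1 + b^2)
 u(b) = sqrt(C1 + b^2)


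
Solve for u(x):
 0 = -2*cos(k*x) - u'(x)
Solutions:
 u(x) = C1 - 2*sin(k*x)/k


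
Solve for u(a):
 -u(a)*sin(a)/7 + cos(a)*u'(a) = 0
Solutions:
 u(a) = C1/cos(a)^(1/7)


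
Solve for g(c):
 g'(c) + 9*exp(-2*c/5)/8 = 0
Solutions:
 g(c) = C1 + 45*exp(-2*c/5)/16


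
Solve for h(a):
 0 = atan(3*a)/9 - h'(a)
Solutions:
 h(a) = C1 + a*atan(3*a)/9 - log(9*a^2 + 1)/54


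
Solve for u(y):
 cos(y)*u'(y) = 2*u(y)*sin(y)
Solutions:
 u(y) = C1/cos(y)^2


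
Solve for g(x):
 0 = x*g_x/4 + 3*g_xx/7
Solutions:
 g(x) = C1 + C2*erf(sqrt(42)*x/12)


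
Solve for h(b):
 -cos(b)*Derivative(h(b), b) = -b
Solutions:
 h(b) = C1 + Integral(b/cos(b), b)


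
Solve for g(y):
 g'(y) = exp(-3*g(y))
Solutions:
 g(y) = log(C1 + 3*y)/3
 g(y) = log((-3^(1/3) - 3^(5/6)*I)*(C1 + y)^(1/3)/2)
 g(y) = log((-3^(1/3) + 3^(5/6)*I)*(C1 + y)^(1/3)/2)


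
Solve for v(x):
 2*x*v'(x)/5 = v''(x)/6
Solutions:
 v(x) = C1 + C2*erfi(sqrt(30)*x/5)


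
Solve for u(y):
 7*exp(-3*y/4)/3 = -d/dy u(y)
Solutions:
 u(y) = C1 + 28*exp(-3*y/4)/9


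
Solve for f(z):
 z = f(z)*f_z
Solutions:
 f(z) = -sqrt(C1 + z^2)
 f(z) = sqrt(C1 + z^2)


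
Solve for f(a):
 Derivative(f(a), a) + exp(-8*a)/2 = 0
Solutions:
 f(a) = C1 + exp(-8*a)/16


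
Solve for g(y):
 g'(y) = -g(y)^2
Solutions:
 g(y) = 1/(C1 + y)


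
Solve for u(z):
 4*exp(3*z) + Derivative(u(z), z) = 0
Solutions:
 u(z) = C1 - 4*exp(3*z)/3


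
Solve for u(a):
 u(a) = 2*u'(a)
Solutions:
 u(a) = C1*exp(a/2)


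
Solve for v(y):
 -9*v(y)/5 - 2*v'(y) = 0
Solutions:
 v(y) = C1*exp(-9*y/10)


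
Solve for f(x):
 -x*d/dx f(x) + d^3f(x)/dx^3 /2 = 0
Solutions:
 f(x) = C1 + Integral(C2*airyai(2^(1/3)*x) + C3*airybi(2^(1/3)*x), x)


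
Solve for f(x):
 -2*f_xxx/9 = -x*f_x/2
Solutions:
 f(x) = C1 + Integral(C2*airyai(2^(1/3)*3^(2/3)*x/2) + C3*airybi(2^(1/3)*3^(2/3)*x/2), x)


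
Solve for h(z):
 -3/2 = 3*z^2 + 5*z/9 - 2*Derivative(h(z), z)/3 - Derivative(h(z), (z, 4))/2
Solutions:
 h(z) = C1 + C4*exp(-6^(2/3)*z/3) + 3*z^3/2 + 5*z^2/12 + 9*z/4 + (C2*sin(2^(2/3)*3^(1/6)*z/2) + C3*cos(2^(2/3)*3^(1/6)*z/2))*exp(6^(2/3)*z/6)


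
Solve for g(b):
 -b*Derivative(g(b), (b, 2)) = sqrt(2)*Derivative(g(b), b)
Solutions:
 g(b) = C1 + C2*b^(1 - sqrt(2))


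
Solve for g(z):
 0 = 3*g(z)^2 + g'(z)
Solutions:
 g(z) = 1/(C1 + 3*z)


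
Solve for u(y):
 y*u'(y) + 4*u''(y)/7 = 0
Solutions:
 u(y) = C1 + C2*erf(sqrt(14)*y/4)


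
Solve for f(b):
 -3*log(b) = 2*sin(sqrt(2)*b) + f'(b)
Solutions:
 f(b) = C1 - 3*b*log(b) + 3*b + sqrt(2)*cos(sqrt(2)*b)


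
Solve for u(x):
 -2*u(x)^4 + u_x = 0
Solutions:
 u(x) = (-1/(C1 + 6*x))^(1/3)
 u(x) = (-1/(C1 + 2*x))^(1/3)*(-3^(2/3) - 3*3^(1/6)*I)/6
 u(x) = (-1/(C1 + 2*x))^(1/3)*(-3^(2/3) + 3*3^(1/6)*I)/6


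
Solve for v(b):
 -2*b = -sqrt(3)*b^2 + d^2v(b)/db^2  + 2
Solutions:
 v(b) = C1 + C2*b + sqrt(3)*b^4/12 - b^3/3 - b^2


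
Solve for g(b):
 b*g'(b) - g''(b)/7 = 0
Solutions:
 g(b) = C1 + C2*erfi(sqrt(14)*b/2)


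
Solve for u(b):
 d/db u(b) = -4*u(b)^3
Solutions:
 u(b) = -sqrt(2)*sqrt(-1/(C1 - 4*b))/2
 u(b) = sqrt(2)*sqrt(-1/(C1 - 4*b))/2


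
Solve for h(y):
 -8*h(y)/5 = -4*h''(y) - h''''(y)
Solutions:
 h(y) = C1*exp(-y*sqrt(-2 + 2*sqrt(35)/5)) + C2*exp(y*sqrt(-2 + 2*sqrt(35)/5)) + C3*sin(y*sqrt(2 + 2*sqrt(35)/5)) + C4*cos(y*sqrt(2 + 2*sqrt(35)/5))


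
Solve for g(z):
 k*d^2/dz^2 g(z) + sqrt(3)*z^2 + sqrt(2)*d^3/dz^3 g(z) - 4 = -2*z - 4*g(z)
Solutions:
 g(z) = C1*exp(-z*(2^(5/6)*k^2/(2*(k^3/4 + sqrt(-k^6 + (k^3 + 108)^2)/4 + 27)^(1/3)) + sqrt(2)*k + 2*2^(1/6)*(k^3/4 + sqrt(-k^6 + (k^3 + 108)^2)/4 + 27)^(1/3))/6) + C2*exp(z*(-2^(5/6)*k^2/((-1 + sqrt(3)*I)*(k^3/4 + sqrt(-k^6 + (k^3 + 108)^2)/4 + 27)^(1/3)) - sqrt(2)*k + 2^(1/6)*(k^3/4 + sqrt(-k^6 + (k^3 + 108)^2)/4 + 27)^(1/3) - 2^(1/6)*sqrt(3)*I*(k^3/4 + sqrt(-k^6 + (k^3 + 108)^2)/4 + 27)^(1/3))/6) + C3*exp(z*(2^(5/6)*k^2/((1 + sqrt(3)*I)*(k^3/4 + sqrt(-k^6 + (k^3 + 108)^2)/4 + 27)^(1/3)) - sqrt(2)*k + 2^(1/6)*(k^3/4 + sqrt(-k^6 + (k^3 + 108)^2)/4 + 27)^(1/3) + 2^(1/6)*sqrt(3)*I*(k^3/4 + sqrt(-k^6 + (k^3 + 108)^2)/4 + 27)^(1/3))/6) + sqrt(3)*k/8 - sqrt(3)*z^2/4 - z/2 + 1


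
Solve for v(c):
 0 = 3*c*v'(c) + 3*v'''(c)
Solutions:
 v(c) = C1 + Integral(C2*airyai(-c) + C3*airybi(-c), c)


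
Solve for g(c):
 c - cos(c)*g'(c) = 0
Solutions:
 g(c) = C1 + Integral(c/cos(c), c)


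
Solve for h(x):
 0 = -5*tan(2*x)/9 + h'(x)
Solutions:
 h(x) = C1 - 5*log(cos(2*x))/18


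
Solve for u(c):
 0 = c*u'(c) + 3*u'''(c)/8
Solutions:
 u(c) = C1 + Integral(C2*airyai(-2*3^(2/3)*c/3) + C3*airybi(-2*3^(2/3)*c/3), c)


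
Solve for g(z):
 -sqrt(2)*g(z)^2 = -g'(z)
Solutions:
 g(z) = -1/(C1 + sqrt(2)*z)


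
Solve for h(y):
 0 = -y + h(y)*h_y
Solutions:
 h(y) = -sqrt(C1 + y^2)
 h(y) = sqrt(C1 + y^2)


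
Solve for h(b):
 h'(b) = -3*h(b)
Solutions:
 h(b) = C1*exp(-3*b)


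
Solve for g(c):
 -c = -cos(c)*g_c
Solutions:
 g(c) = C1 + Integral(c/cos(c), c)


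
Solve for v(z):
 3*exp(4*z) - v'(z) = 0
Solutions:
 v(z) = C1 + 3*exp(4*z)/4


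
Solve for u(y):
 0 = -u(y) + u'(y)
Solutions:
 u(y) = C1*exp(y)


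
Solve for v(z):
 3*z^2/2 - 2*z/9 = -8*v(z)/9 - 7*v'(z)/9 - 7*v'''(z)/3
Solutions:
 v(z) = C1*exp(7^(1/3)*z*(-7/(36 + sqrt(1345))^(1/3) + 7^(1/3)*(36 + sqrt(1345))^(1/3))/42)*sin(sqrt(3)*7^(1/3)*z*(7/(36 + sqrt(1345))^(1/3) + 7^(1/3)*(36 + sqrt(1345))^(1/3))/42) + C2*exp(7^(1/3)*z*(-7/(36 + sqrt(1345))^(1/3) + 7^(1/3)*(36 + sqrt(1345))^(1/3))/42)*cos(sqrt(3)*7^(1/3)*z*(7/(36 + sqrt(1345))^(1/3) + 7^(1/3)*(36 + sqrt(1345))^(1/3))/42) + C3*exp(-7^(1/3)*z*(-7/(36 + sqrt(1345))^(1/3) + 7^(1/3)*(36 + sqrt(1345))^(1/3))/21) - 27*z^2/16 + 205*z/64 - 1435/512


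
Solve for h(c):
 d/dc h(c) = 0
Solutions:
 h(c) = C1


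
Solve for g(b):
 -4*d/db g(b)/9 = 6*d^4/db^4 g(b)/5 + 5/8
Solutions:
 g(b) = C1 + C4*exp(-10^(1/3)*b/3) - 45*b/32 + (C2*sin(10^(1/3)*sqrt(3)*b/6) + C3*cos(10^(1/3)*sqrt(3)*b/6))*exp(10^(1/3)*b/6)


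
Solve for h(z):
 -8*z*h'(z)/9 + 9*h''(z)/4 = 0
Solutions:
 h(z) = C1 + C2*erfi(4*z/9)


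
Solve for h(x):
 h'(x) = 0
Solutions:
 h(x) = C1


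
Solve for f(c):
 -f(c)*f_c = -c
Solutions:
 f(c) = -sqrt(C1 + c^2)
 f(c) = sqrt(C1 + c^2)


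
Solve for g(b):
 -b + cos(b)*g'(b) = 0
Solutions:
 g(b) = C1 + Integral(b/cos(b), b)


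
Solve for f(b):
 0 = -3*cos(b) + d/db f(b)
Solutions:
 f(b) = C1 + 3*sin(b)


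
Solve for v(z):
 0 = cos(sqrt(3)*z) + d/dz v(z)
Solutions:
 v(z) = C1 - sqrt(3)*sin(sqrt(3)*z)/3


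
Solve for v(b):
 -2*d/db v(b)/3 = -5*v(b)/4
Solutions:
 v(b) = C1*exp(15*b/8)


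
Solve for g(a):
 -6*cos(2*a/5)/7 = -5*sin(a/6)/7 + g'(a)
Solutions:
 g(a) = C1 - 15*sin(2*a/5)/7 - 30*cos(a/6)/7


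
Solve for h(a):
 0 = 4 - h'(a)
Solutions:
 h(a) = C1 + 4*a


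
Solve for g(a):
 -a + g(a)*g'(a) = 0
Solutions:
 g(a) = -sqrt(C1 + a^2)
 g(a) = sqrt(C1 + a^2)


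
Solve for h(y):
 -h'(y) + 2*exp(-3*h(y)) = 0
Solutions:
 h(y) = log(C1 + 6*y)/3
 h(y) = log((-3^(1/3) - 3^(5/6)*I)*(C1 + 2*y)^(1/3)/2)
 h(y) = log((-3^(1/3) + 3^(5/6)*I)*(C1 + 2*y)^(1/3)/2)


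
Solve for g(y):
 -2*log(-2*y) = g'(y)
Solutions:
 g(y) = C1 - 2*y*log(-y) + 2*y*(1 - log(2))


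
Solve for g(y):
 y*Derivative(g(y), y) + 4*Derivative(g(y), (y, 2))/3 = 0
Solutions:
 g(y) = C1 + C2*erf(sqrt(6)*y/4)


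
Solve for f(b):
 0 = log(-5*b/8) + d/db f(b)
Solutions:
 f(b) = C1 - b*log(-b) + b*(-log(5) + 1 + 3*log(2))


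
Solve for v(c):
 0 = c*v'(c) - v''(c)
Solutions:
 v(c) = C1 + C2*erfi(sqrt(2)*c/2)


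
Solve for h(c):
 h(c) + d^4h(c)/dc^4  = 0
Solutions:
 h(c) = (C1*sin(sqrt(2)*c/2) + C2*cos(sqrt(2)*c/2))*exp(-sqrt(2)*c/2) + (C3*sin(sqrt(2)*c/2) + C4*cos(sqrt(2)*c/2))*exp(sqrt(2)*c/2)


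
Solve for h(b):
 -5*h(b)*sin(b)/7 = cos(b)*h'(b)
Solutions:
 h(b) = C1*cos(b)^(5/7)


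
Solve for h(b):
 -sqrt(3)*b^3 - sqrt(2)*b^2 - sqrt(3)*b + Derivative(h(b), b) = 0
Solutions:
 h(b) = C1 + sqrt(3)*b^4/4 + sqrt(2)*b^3/3 + sqrt(3)*b^2/2


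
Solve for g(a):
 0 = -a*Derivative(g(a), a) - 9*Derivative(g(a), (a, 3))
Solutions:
 g(a) = C1 + Integral(C2*airyai(-3^(1/3)*a/3) + C3*airybi(-3^(1/3)*a/3), a)


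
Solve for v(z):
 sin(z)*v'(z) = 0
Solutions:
 v(z) = C1


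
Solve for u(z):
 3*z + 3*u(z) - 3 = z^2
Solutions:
 u(z) = z^2/3 - z + 1


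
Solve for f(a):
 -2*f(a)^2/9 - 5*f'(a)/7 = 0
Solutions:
 f(a) = 45/(C1 + 14*a)


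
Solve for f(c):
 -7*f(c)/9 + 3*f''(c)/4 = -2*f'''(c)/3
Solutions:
 f(c) = C1*exp(-c*(27*3^(1/3)/(16*sqrt(2569) + 815)^(1/3) + 18 + 3^(2/3)*(16*sqrt(2569) + 815)^(1/3))/48)*sin(3^(1/6)*c*(-(16*sqrt(2569) + 815)^(1/3) + 9*3^(2/3)/(16*sqrt(2569) + 815)^(1/3))/16) + C2*exp(-c*(27*3^(1/3)/(16*sqrt(2569) + 815)^(1/3) + 18 + 3^(2/3)*(16*sqrt(2569) + 815)^(1/3))/48)*cos(3^(1/6)*c*(-(16*sqrt(2569) + 815)^(1/3) + 9*3^(2/3)/(16*sqrt(2569) + 815)^(1/3))/16) + C3*exp(c*(-9 + 27*3^(1/3)/(16*sqrt(2569) + 815)^(1/3) + 3^(2/3)*(16*sqrt(2569) + 815)^(1/3))/24)


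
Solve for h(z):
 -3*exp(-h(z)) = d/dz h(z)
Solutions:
 h(z) = log(C1 - 3*z)


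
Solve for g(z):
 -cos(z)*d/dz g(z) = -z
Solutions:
 g(z) = C1 + Integral(z/cos(z), z)


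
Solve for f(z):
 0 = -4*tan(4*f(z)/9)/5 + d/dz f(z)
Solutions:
 f(z) = -9*asin(C1*exp(16*z/45))/4 + 9*pi/4
 f(z) = 9*asin(C1*exp(16*z/45))/4


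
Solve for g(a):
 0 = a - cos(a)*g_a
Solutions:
 g(a) = C1 + Integral(a/cos(a), a)


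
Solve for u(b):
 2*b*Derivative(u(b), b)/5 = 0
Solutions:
 u(b) = C1


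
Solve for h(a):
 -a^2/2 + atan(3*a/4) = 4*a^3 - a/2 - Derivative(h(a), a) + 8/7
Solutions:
 h(a) = C1 + a^4 + a^3/6 - a^2/4 - a*atan(3*a/4) + 8*a/7 + 2*log(9*a^2 + 16)/3


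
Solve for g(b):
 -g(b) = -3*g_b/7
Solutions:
 g(b) = C1*exp(7*b/3)


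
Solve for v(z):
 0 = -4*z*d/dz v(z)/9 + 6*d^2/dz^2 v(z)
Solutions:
 v(z) = C1 + C2*erfi(sqrt(3)*z/9)


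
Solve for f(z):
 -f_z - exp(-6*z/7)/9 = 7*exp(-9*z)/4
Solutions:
 f(z) = C1 + 7*exp(-9*z)/36 + 7*exp(-6*z/7)/54


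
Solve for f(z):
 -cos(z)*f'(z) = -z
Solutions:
 f(z) = C1 + Integral(z/cos(z), z)


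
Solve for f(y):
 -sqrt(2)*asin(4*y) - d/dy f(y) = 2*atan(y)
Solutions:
 f(y) = C1 - 2*y*atan(y) - sqrt(2)*(y*asin(4*y) + sqrt(1 - 16*y^2)/4) + log(y^2 + 1)


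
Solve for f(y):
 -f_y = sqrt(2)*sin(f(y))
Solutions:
 f(y) = -acos((-C1 - exp(2*sqrt(2)*y))/(C1 - exp(2*sqrt(2)*y))) + 2*pi
 f(y) = acos((-C1 - exp(2*sqrt(2)*y))/(C1 - exp(2*sqrt(2)*y)))


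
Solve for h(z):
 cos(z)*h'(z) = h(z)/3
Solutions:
 h(z) = C1*(sin(z) + 1)^(1/6)/(sin(z) - 1)^(1/6)


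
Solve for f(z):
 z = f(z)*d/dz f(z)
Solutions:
 f(z) = -sqrt(C1 + z^2)
 f(z) = sqrt(C1 + z^2)


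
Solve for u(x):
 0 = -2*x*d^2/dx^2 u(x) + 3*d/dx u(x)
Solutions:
 u(x) = C1 + C2*x^(5/2)


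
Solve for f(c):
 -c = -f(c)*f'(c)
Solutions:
 f(c) = -sqrt(C1 + c^2)
 f(c) = sqrt(C1 + c^2)


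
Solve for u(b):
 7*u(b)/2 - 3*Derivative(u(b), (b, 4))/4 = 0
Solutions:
 u(b) = C1*exp(-14^(1/4)*3^(3/4)*b/3) + C2*exp(14^(1/4)*3^(3/4)*b/3) + C3*sin(14^(1/4)*3^(3/4)*b/3) + C4*cos(14^(1/4)*3^(3/4)*b/3)


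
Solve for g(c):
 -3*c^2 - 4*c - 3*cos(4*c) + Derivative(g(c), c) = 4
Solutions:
 g(c) = C1 + c^3 + 2*c^2 + 4*c + 3*sin(4*c)/4


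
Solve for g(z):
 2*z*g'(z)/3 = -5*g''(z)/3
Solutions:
 g(z) = C1 + C2*erf(sqrt(5)*z/5)


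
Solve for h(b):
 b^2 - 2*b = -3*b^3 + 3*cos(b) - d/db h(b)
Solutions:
 h(b) = C1 - 3*b^4/4 - b^3/3 + b^2 + 3*sin(b)


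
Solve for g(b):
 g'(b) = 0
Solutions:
 g(b) = C1


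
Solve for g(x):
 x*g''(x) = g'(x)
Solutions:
 g(x) = C1 + C2*x^2


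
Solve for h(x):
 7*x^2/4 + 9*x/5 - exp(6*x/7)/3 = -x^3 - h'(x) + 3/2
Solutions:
 h(x) = C1 - x^4/4 - 7*x^3/12 - 9*x^2/10 + 3*x/2 + 7*exp(6*x/7)/18


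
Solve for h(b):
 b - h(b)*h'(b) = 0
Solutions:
 h(b) = -sqrt(C1 + b^2)
 h(b) = sqrt(C1 + b^2)


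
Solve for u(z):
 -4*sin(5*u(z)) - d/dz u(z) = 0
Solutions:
 u(z) = -acos((-C1 - exp(40*z))/(C1 - exp(40*z)))/5 + 2*pi/5
 u(z) = acos((-C1 - exp(40*z))/(C1 - exp(40*z)))/5


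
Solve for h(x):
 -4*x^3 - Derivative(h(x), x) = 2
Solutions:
 h(x) = C1 - x^4 - 2*x


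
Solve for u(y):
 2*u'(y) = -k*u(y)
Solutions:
 u(y) = C1*exp(-k*y/2)


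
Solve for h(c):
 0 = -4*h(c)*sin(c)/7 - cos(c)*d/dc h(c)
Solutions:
 h(c) = C1*cos(c)^(4/7)


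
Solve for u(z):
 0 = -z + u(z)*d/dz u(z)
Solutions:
 u(z) = -sqrt(C1 + z^2)
 u(z) = sqrt(C1 + z^2)


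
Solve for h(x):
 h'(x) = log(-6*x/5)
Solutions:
 h(x) = C1 + x*log(-x) + x*(-log(5) - 1 + log(6))


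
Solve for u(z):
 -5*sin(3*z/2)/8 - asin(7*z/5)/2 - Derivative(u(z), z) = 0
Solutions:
 u(z) = C1 - z*asin(7*z/5)/2 - sqrt(25 - 49*z^2)/14 + 5*cos(3*z/2)/12


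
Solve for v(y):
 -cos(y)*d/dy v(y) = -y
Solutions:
 v(y) = C1 + Integral(y/cos(y), y)


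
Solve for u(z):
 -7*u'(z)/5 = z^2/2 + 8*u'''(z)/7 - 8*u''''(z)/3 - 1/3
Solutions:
 u(z) = C1 + C2*exp(z*(-10^(2/3)*(49*sqrt(22089) + 7283)^(1/3) - 40*10^(1/3)/(49*sqrt(22089) + 7283)^(1/3) + 40)/280)*sin(10^(1/3)*sqrt(3)*z*(-10^(1/3)*(49*sqrt(22089) + 7283)^(1/3) + 40/(49*sqrt(22089) + 7283)^(1/3))/280) + C3*exp(z*(-10^(2/3)*(49*sqrt(22089) + 7283)^(1/3) - 40*10^(1/3)/(49*sqrt(22089) + 7283)^(1/3) + 40)/280)*cos(10^(1/3)*sqrt(3)*z*(-10^(1/3)*(49*sqrt(22089) + 7283)^(1/3) + 40/(49*sqrt(22089) + 7283)^(1/3))/280) + C4*exp(z*(40*10^(1/3)/(49*sqrt(22089) + 7283)^(1/3) + 20 + 10^(2/3)*(49*sqrt(22089) + 7283)^(1/3))/140) - 5*z^3/42 + 845*z/1029


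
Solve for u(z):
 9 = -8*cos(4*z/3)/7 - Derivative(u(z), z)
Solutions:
 u(z) = C1 - 9*z - 6*sin(4*z/3)/7


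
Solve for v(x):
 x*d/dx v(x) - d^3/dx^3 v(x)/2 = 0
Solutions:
 v(x) = C1 + Integral(C2*airyai(2^(1/3)*x) + C3*airybi(2^(1/3)*x), x)


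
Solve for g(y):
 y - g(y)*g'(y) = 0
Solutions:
 g(y) = -sqrt(C1 + y^2)
 g(y) = sqrt(C1 + y^2)


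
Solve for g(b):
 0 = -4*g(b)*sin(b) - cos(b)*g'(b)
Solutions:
 g(b) = C1*cos(b)^4


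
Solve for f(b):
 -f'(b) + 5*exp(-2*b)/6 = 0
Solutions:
 f(b) = C1 - 5*exp(-2*b)/12


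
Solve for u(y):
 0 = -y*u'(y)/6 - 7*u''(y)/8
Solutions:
 u(y) = C1 + C2*erf(sqrt(42)*y/21)


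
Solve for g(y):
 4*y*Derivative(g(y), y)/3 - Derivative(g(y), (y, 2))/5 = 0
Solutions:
 g(y) = C1 + C2*erfi(sqrt(30)*y/3)


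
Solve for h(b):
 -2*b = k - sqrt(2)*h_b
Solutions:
 h(b) = C1 + sqrt(2)*b^2/2 + sqrt(2)*b*k/2


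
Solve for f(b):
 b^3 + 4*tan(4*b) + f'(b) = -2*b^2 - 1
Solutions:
 f(b) = C1 - b^4/4 - 2*b^3/3 - b + log(cos(4*b))


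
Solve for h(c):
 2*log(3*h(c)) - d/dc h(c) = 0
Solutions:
 -Integral(1/(log(_y) + log(3)), (_y, h(c)))/2 = C1 - c


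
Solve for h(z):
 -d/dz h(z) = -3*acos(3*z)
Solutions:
 h(z) = C1 + 3*z*acos(3*z) - sqrt(1 - 9*z^2)


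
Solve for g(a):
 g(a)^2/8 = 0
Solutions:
 g(a) = 0


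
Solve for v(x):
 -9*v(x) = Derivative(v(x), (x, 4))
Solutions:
 v(x) = (C1*sin(sqrt(6)*x/2) + C2*cos(sqrt(6)*x/2))*exp(-sqrt(6)*x/2) + (C3*sin(sqrt(6)*x/2) + C4*cos(sqrt(6)*x/2))*exp(sqrt(6)*x/2)


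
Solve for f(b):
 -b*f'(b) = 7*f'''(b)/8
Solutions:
 f(b) = C1 + Integral(C2*airyai(-2*7^(2/3)*b/7) + C3*airybi(-2*7^(2/3)*b/7), b)


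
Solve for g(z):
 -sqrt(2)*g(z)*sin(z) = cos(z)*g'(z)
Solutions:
 g(z) = C1*cos(z)^(sqrt(2))


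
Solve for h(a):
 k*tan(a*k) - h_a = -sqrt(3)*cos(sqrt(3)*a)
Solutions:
 h(a) = C1 + k*Piecewise((-log(cos(a*k))/k, Ne(k, 0)), (0, True)) + sin(sqrt(3)*a)


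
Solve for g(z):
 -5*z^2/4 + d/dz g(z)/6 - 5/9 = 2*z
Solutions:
 g(z) = C1 + 5*z^3/2 + 6*z^2 + 10*z/3


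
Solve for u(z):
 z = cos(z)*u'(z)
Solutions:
 u(z) = C1 + Integral(z/cos(z), z)


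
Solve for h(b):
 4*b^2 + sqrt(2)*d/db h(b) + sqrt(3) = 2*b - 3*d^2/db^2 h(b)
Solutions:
 h(b) = C1 + C2*exp(-sqrt(2)*b/3) - 2*sqrt(2)*b^3/3 + sqrt(2)*b^2/2 + 6*b^2 - 18*sqrt(2)*b - 3*b - sqrt(6)*b/2


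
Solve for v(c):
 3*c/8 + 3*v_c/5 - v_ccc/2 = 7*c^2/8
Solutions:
 v(c) = C1 + C2*exp(-sqrt(30)*c/5) + C3*exp(sqrt(30)*c/5) + 35*c^3/72 - 5*c^2/16 + 175*c/72


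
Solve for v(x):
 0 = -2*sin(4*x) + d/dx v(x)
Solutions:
 v(x) = C1 - cos(4*x)/2


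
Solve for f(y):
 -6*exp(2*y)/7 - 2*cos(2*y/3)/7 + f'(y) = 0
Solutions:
 f(y) = C1 + 3*exp(2*y)/7 + 3*sin(2*y/3)/7


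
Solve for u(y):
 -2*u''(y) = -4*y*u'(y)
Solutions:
 u(y) = C1 + C2*erfi(y)


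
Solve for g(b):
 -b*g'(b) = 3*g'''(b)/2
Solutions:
 g(b) = C1 + Integral(C2*airyai(-2^(1/3)*3^(2/3)*b/3) + C3*airybi(-2^(1/3)*3^(2/3)*b/3), b)


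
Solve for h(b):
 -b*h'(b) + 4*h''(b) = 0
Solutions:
 h(b) = C1 + C2*erfi(sqrt(2)*b/4)


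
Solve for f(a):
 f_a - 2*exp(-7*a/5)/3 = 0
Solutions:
 f(a) = C1 - 10*exp(-7*a/5)/21


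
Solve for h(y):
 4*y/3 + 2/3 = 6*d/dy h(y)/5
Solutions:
 h(y) = C1 + 5*y^2/9 + 5*y/9


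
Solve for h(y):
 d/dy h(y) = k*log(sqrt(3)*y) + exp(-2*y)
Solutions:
 h(y) = C1 + k*y*log(y) + k*y*(-1 + log(3)/2) - exp(-2*y)/2
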